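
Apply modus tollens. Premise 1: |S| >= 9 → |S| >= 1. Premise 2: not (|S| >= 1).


Modus tollens: from (P → Q) and ¬Q, infer ¬P.
Q = '|S| >= 1' is denied; since P → Q, P must also fail.

Not (|S| >= 9).


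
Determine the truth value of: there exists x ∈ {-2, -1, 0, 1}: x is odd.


Evaluate the predicate on each element: -2:F, -1:T, 0:F, 1:T.
Witness x = -1 satisfies the predicate.

T


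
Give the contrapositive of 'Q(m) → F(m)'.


The contrapositive of (P → Q) is (¬Q → ¬P); it is logically equivalent to the original.
Here P = 'Q(m)' and Q = 'F(m)'.

If not (F(m)), then not (Q(m)).


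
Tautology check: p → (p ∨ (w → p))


Build the truth table over {p, w}:
p | w | φ
---------
F | F | T
T | F | T
F | T | T
T | T | T
Every row evaluates to true.

Yes, it is a tautology.


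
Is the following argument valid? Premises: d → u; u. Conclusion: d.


This is affirming the consequent (fallacy). There exist truth assignments where the premises are all true but the conclusion is false.

Invalid.


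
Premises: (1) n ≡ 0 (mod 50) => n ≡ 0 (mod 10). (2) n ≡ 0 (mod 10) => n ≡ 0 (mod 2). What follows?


Hypothetical syllogism: from (P → Q) and (Q → R), infer (P → R).
Chain the two implications through the shared middle term 'n ≡ 0 (mod 10)'.

n ≡ 0 (mod 50) => n ≡ 0 (mod 2)


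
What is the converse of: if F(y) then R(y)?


The converse of (P → Q) is (Q → P). It is not in general equivalent to the original.
Here P = 'F(y)' and Q = 'R(y)'.

If R(y), then F(y).


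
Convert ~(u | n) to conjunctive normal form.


Step 1: Apply De Morgan: ¬(u ∨ n) = ¬u ∧ ¬n.

(~u) & (~n)


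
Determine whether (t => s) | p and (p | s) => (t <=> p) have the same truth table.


Compare truth tables:
p | s | t | φ | ψ
-----------------
False | False | False | True | True
True | False | False | True | False
False | True | False | True | True
True | True | False | True | False
False | False | True | False | True
True | False | True | True | True
False | True | True | True | False
True | True | True | True | True
They differ at row 2 (p=True, s=False, t=False): φ=True but ψ=False.

No, they are not logically equivalent.


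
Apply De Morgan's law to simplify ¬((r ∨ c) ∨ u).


De Morgan: the negation of a disjunction is the conjunction of the negations.
Distribute ¬ across ∨, flipping it to ∧, and negate each literal.

((¬r) ∧ (¬c)) ∧ (¬u)


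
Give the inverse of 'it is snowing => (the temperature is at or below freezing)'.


The inverse of (P → Q) is (¬P → ¬Q). It is equivalent to the converse, not to the original.
Here P = 'it is snowing' and Q = '(the temperature is at or below freezing)'.

If not (it is snowing), then not ((the temperature is at or below freezing)).


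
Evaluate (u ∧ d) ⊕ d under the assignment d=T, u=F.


Substitute d=T, u=F:
u ∧ d = F ∧ T = F
(u ∧ d) ⊕ d = F ⊕ T = T

T


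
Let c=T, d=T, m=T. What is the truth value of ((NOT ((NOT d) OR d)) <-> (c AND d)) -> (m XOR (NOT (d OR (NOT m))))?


Substitute c=T, d=T, m=T:
NOT d = F
(NOT d) OR d = F OR T = T
NOT ((NOT d) OR d) = F
c AND d = T AND T = T
(NOT ((NOT d) OR d)) <-> (c AND d) = F <-> T = F
NOT m = F
d OR (NOT m) = T OR F = T
NOT (d OR (NOT m)) = F
m XOR (NOT (d OR (NOT m))) = T XOR F = T
((NOT ((NOT d) OR d)) <-> (c AND d)) -> (m XOR (NOT (d OR (NOT m)))) = F -> T = T

T


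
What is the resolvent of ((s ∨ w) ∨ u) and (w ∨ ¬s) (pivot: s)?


The clauses contain complementary literals s and ¬s.
Resolution eliminates this pair and disjoins the remaining literals (merging duplicates).

(u ∨ w)


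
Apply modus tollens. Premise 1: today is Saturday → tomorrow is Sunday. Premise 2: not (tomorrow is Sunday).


Modus tollens: from (P → Q) and ¬Q, infer ¬P.
Q = 'tomorrow is Sunday' is denied; since P → Q, P must also fail.

Not (today is Saturday).


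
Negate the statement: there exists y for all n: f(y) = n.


Negation flips each quantifier (∀↔∃) and negates the inner predicate.
¬(there exists y for all n: φ) = for all y there exists n: ¬φ.

for all y there exists n: NOT(f(y) = n)


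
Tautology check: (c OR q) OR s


Build the truth table over {c, q, s}:
c | q | s | φ
-------------
F | F | F | F
T | F | F | T
F | T | F | T
T | T | F | T
F | F | T | T
T | F | T | T
F | T | T | T
T | T | T | T
Counterexample at row 1: with c=F, q=F, s=F, the formula is F.

No, it is not a tautology.


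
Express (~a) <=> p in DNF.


Step 1: (¬a) ↔ p is true exactly when both agree: ((¬a) ∧ p) ∨ (¬(¬a) ∧ ¬p).
Step 2: Eliminate any double negations (¬¬X = X).

((~a) & p) | (a & (~p))


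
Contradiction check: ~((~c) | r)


Truth table over {c, r}:
c | r | φ
---------
False | False | False
True | False | True
False | True | False
True | True | False
Satisfying assignment at row 2: c=True, r=False gives True.

No, it is not a contradiction.


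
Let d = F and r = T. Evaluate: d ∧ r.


Conjunction is true only when both operands are true.
Substitute: d=F, r=T.
F ∧ T evaluates to F.

F


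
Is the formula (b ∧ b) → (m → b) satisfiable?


Search for a satisfying assignment over {b, m}.
Try b=F, m=F: the formula evaluates to T.
A satisfying assignment exists.

Satisfiable.


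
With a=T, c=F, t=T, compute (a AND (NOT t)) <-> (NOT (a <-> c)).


Substitute a=T, c=F, t=T:
NOT t = F
a AND (NOT t) = T AND F = F
a <-> c = T <-> F = F
NOT (a <-> c) = T
(a AND (NOT t)) <-> (NOT (a <-> c)) = F <-> T = F

F


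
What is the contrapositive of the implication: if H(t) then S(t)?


The contrapositive of (P → Q) is (¬Q → ¬P); it is logically equivalent to the original.
Here P = 'H(t)' and Q = 'S(t)'.

If not (S(t)), then not (H(t)).


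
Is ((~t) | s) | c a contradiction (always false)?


Truth table over {c, s, t}:
c | s | t | φ
-------------
False | False | False | True
True | False | False | True
False | True | False | True
True | True | False | True
False | False | True | False
True | False | True | True
False | True | True | True
True | True | True | True
Satisfying assignment at row 1: c=False, s=False, t=False gives True.

No, it is not a contradiction.


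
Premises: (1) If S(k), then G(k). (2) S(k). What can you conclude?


Modus ponens: from (P → Q) and P, infer Q.
P = 'S(k)' is asserted, and P → Q holds, so Q follows.

G(k).


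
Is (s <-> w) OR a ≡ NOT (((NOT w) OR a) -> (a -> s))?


Compare truth tables:
a | s | w | φ | ψ
-----------------
F | F | F | T | F
T | F | F | T | T
F | T | F | F | F
T | T | F | T | F
F | F | T | F | F
T | F | T | T | T
F | T | T | T | F
T | T | T | T | F
They differ at row 1 (a=F, s=F, w=F): φ=T but ψ=F.

No, they are not logically equivalent.


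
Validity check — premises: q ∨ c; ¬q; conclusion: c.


This matches the form of disjunctive syllogism: the conclusion follows in every model of the premises.

Valid.


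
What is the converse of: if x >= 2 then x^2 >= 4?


The converse of (P → Q) is (Q → P). It is not in general equivalent to the original.
Here P = 'x >= 2' and Q = 'x^2 >= 4'.

If x^2 >= 4, then x >= 2.


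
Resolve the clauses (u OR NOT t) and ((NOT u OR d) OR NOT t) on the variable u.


The clauses contain complementary literals u and NOTu.
Resolution eliminates this pair and disjoins the remaining literals (merging duplicates).

(NOT t OR d)


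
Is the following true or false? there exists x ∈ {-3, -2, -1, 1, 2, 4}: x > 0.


Evaluate the predicate on each element: -3:F, -2:F, -1:F, 1:T, 2:T, 4:T.
Witness x = 1 satisfies the predicate.

T


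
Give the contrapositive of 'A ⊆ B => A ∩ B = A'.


The contrapositive of (P → Q) is (¬Q → ¬P); it is logically equivalent to the original.
Here P = 'A ⊆ B' and Q = 'A ∩ B = A'.

If not (A ∩ B = A), then not (A ⊆ B).


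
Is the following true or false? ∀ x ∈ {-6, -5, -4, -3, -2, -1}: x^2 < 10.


Evaluate the predicate on each element: -6:F, -5:F, -4:F, -3:T, -2:T, -1:T.
Counterexample x = -6 fails the predicate.

F


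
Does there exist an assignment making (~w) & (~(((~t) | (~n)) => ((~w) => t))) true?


Search for a satisfying assignment over {n, t, w}.
Try n=False, t=False, w=False: the formula evaluates to True.
A satisfying assignment exists.

Satisfiable.


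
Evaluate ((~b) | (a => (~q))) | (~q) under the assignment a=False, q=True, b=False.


Substitute a=False, q=True, b=False:
~b = True
~q = False
a => (~q) = False => False = True
(~b) | (a => (~q)) = True | True = True
~q = False
((~b) | (a => (~q))) | (~q) = True | False = True

True


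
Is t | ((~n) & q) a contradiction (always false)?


Truth table over {n, q, t}:
n | q | t | φ
-------------
False | False | False | False
True | False | False | False
False | True | False | True
True | True | False | False
False | False | True | True
True | False | True | True
False | True | True | True
True | True | True | True
Satisfying assignment at row 3: n=False, q=True, t=False gives True.

No, it is not a contradiction.


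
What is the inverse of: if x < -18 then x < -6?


The inverse of (P → Q) is (¬P → ¬Q). It is equivalent to the converse, not to the original.
Here P = 'x < -18' and Q = 'x < -6'.

If not (x < -18), then not (x < -6).


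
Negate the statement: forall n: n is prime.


¬(forall x: φ) = exists x: ¬φ, and ¬(exists x: φ) = forall x: ¬φ.
Apply to the universal statement.

exists n: ~(n is prime)


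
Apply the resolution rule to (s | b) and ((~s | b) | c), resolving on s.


The clauses contain complementary literals s and ~s.
Resolution eliminates this pair and disjoins the remaining literals (merging duplicates).

(b | c)


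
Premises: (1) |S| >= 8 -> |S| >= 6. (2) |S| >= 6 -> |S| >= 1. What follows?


Hypothetical syllogism: from (P → Q) and (Q → R), infer (P → R).
Chain the two implications through the shared middle term '|S| >= 6'.

|S| >= 8 -> |S| >= 1


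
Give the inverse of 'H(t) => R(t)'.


The inverse of (P → Q) is (¬P → ¬Q). It is equivalent to the converse, not to the original.
Here P = 'H(t)' and Q = 'R(t)'.

If not (H(t)), then not (R(t)).


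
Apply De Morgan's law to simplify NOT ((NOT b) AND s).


De Morgan: the negation of a conjunction is the disjunction of the negations.
Distribute NOT across AND, flipping it to OR, and negate each literal.

b OR (NOT s)


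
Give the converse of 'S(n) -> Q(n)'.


The converse of (P → Q) is (Q → P). It is not in general equivalent to the original.
Here P = 'S(n)' and Q = 'Q(n)'.

If Q(n), then S(n).


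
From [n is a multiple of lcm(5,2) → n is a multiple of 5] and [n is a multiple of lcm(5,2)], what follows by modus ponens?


Modus ponens: from (P → Q) and P, infer Q.
P = 'n is a multiple of lcm(5,2)' is asserted, and P → Q holds, so Q follows.

n is a multiple of 5.


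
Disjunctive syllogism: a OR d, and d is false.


Disjunctive syllogism: from (P ∨ Q) and ¬P, infer Q.
One disjunct, 'd', is ruled out; the other must hold.

a


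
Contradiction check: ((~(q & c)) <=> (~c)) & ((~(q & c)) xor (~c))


Truth table over {c, q}:
c | q | φ
---------
False | False | False
True | False | False
False | True | False
True | True | False
Every row is false.

Yes, it is a contradiction.


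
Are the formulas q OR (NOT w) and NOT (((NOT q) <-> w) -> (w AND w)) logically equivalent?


Compare truth tables:
q | w | φ | ψ
-------------
F | F | T | F
T | F | T | T
F | T | F | F
T | T | T | F
They differ at row 1 (q=F, w=F): φ=T but ψ=F.

No, they are not logically equivalent.


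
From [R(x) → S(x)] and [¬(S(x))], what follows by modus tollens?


Modus tollens: from (P → Q) and ¬Q, infer ¬P.
Q = 'S(x)' is denied; since P → Q, P must also fail.

Not (R(x)).


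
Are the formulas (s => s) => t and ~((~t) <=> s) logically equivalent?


Compare truth tables:
s | t | φ | ψ
-------------
False | False | False | True
True | False | False | False
False | True | True | False
True | True | True | True
They differ at row 1 (s=False, t=False): φ=False but ψ=True.

No, they are not logically equivalent.


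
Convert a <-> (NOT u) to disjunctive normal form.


Step 1: a ↔ (¬u) is true exactly when both agree: (a ∧ (¬u)) ∨ (¬a ∧ ¬(¬u)).
Step 2: Eliminate any double negations (¬¬X = X).

(a AND (NOT u)) OR ((NOT a) AND u)


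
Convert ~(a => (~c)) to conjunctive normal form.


Step 1: Rewrite a → (¬c) as ¬a ∨ (¬c).
Step 2: Negate: ¬(¬a ∨ (¬c)) = a ∧ ¬(¬c) (De Morgan + double negation).
Step 3: Eliminate any double negations (¬¬X = X).

a & c


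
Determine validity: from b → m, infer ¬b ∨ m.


This matches the form of material implication: the conclusion follows in every model of the premises.

Valid.


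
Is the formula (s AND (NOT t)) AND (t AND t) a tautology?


Build the truth table over {s, t}:
s | t | φ
---------
F | F | F
T | F | F
F | T | F
T | T | F
Counterexample at row 1: with s=F, t=F, the formula is F.

No, it is not a tautology.


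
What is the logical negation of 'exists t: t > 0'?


¬(forall x: φ) = exists x: ¬φ, and ¬(exists x: φ) = forall x: ¬φ.
Apply to the existential statement.

forall t: ~(t > 0)


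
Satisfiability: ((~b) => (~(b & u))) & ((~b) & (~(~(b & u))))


Check all 4 assignments over {b, u}:
b | u | φ
---------
False | False | False
True | False | False
False | True | False
True | True | False
No assignment makes the formula true.

Unsatisfiable.


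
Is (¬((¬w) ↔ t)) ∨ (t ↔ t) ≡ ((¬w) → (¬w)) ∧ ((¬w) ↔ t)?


Compare truth tables:
t | w | φ | ψ
-------------
F | F | T | F
T | F | T | T
F | T | T | T
T | T | T | F
They differ at row 1 (t=F, w=F): φ=T but ψ=F.

No, they are not logically equivalent.


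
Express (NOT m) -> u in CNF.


Step 1: Rewrite (¬m) → u as ¬(¬m) ∨ u.
Step 2: Eliminate any double negations (¬¬X = X).

m OR u


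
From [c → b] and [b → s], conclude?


Hypothetical syllogism: from (P → Q) and (Q → R), infer (P → R).
Chain the two implications through the shared middle term 'b'.

c → s


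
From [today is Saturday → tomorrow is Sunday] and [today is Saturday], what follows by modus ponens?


Modus ponens: from (P → Q) and P, infer Q.
P = 'today is Saturday' is asserted, and P → Q holds, so Q follows.

tomorrow is Sunday.


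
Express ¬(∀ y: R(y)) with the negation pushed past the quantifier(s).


¬(∀ x: φ) = ∃ x: ¬φ, and ¬(∃ x: φ) = ∀ x: ¬φ.
Apply to the universal statement.

∃ y: ¬(R(y))


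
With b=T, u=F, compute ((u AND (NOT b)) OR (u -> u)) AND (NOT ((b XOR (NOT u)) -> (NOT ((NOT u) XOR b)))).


Substitute b=T, u=F:
… (earlier sub-steps elided)
u -> u = F -> F = T
(u AND (NOT b)) OR (u -> u) = F OR T = T
NOT u = T
b XOR (NOT u) = T XOR T = F
NOT u = T
(NOT u) XOR b = T XOR T = F
NOT ((NOT u) XOR b) = T
(b XOR (NOT u)) -> (NOT ((NOT u) XOR b)) = F -> T = T
NOT ((b XOR (NOT u)) -> (NOT ((NOT u) XOR b))) = F
((u AND (NOT b)) OR (u -> u)) AND (NOT ((b XOR (NOT u)) -> (NOT ((NOT u) XOR b)))) = T AND F = F

F


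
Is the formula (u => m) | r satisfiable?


Search for a satisfying assignment over {m, r, u}.
Try m=False, r=False, u=False: the formula evaluates to True.
A satisfying assignment exists.

Satisfiable.


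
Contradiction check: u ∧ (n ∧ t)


Truth table over {n, t, u}:
n | t | u | φ
-------------
F | F | F | F
T | F | F | F
F | T | F | F
T | T | F | F
F | F | T | F
T | F | T | F
F | T | T | F
T | T | T | T
Satisfying assignment at row 8: n=T, t=T, u=T gives T.

No, it is not a contradiction.


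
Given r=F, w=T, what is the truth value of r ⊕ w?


Exclusive or is true when exactly one operand is true.
Substitute: r=F, w=T.
F ⊕ T evaluates to T.

T


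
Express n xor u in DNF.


Step 1: n ⊕ u is true exactly when they disagree: (n ∧ ¬u) ∨ (¬n ∧ u).

(n & (~u)) | ((~n) & u)


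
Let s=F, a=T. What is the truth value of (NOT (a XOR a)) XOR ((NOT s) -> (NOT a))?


Substitute s=F, a=T:
a XOR a = T XOR T = F
NOT (a XOR a) = T
NOT s = T
NOT a = F
(NOT s) -> (NOT a) = T -> F = F
(NOT (a XOR a)) XOR ((NOT s) -> (NOT a)) = T XOR F = T

T


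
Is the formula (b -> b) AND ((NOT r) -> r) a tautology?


Build the truth table over {b, r}:
b | r | φ
---------
F | F | F
T | F | F
F | T | T
T | T | T
Counterexample at row 1: with b=F, r=F, the formula is F.

No, it is not a tautology.


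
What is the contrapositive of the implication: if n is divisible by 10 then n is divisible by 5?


The contrapositive of (P → Q) is (¬Q → ¬P); it is logically equivalent to the original.
Here P = 'n is divisible by 10' and Q = 'n is divisible by 5'.

If not (n is divisible by 5), then not (n is divisible by 10).


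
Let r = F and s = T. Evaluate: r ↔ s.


Biconditional is true when both operands have the same truth value.
Substitute: r=F, s=T.
F ↔ T evaluates to F.

F


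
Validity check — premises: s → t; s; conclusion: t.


This matches the form of modus ponens: the conclusion follows in every model of the premises.

Valid.


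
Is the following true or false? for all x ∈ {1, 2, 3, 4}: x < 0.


Evaluate the predicate on each element: 1:F, 2:F, 3:F, 4:F.
Counterexample x = 1 fails the predicate.

F


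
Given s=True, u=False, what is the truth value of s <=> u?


Biconditional is true when both operands have the same truth value.
Substitute: s=True, u=False.
True <=> False evaluates to False.

False


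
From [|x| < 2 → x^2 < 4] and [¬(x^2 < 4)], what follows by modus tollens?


Modus tollens: from (P → Q) and ¬Q, infer ¬P.
Q = 'x^2 < 4' is denied; since P → Q, P must also fail.

Not (|x| < 2).


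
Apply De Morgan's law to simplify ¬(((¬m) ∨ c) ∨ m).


De Morgan: the negation of a disjunction is the conjunction of the negations.
Distribute ¬ across ∨, flipping it to ∧, and negate each literal.

(m ∧ (¬c)) ∧ (¬m)


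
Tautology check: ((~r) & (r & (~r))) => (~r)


Build the truth table over {r}:
r | φ
-----
False | True
True | True
Every row evaluates to true.

Yes, it is a tautology.


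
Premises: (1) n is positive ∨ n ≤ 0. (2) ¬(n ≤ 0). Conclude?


Disjunctive syllogism: from (P ∨ Q) and ¬P, infer Q.
One disjunct, 'n ≤ 0', is ruled out; the other must hold.

n is positive


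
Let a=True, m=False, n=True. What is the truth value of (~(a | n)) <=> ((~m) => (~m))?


Substitute a=True, m=False, n=True:
a | n = True | True = True
~(a | n) = False
~m = True
~m = True
(~m) => (~m) = True => True = True
(~(a | n)) <=> ((~m) => (~m)) = False <=> True = False

False


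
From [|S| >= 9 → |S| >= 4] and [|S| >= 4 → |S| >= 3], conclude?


Hypothetical syllogism: from (P → Q) and (Q → R), infer (P → R).
Chain the two implications through the shared middle term '|S| >= 4'.

|S| >= 9 → |S| >= 3


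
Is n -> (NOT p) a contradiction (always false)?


Truth table over {n, p}:
n | p | φ
---------
F | F | T
T | F | T
F | T | T
T | T | F
Satisfying assignment at row 1: n=F, p=F gives T.

No, it is not a contradiction.


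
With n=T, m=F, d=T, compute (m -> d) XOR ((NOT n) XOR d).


Substitute n=T, m=F, d=T:
m -> d = F -> T = T
NOT n = F
(NOT n) XOR d = F XOR T = T
(m -> d) XOR ((NOT n) XOR d) = T XOR T = F

F


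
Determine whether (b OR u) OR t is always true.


Build the truth table over {b, t, u}:
b | t | u | φ
-------------
F | F | F | F
T | F | F | T
F | T | F | T
T | T | F | T
F | F | T | T
T | F | T | T
F | T | T | T
T | T | T | T
Counterexample at row 1: with b=F, t=F, u=F, the formula is F.

No, it is not a tautology.


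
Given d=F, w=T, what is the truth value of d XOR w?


Exclusive or is true when exactly one operand is true.
Substitute: d=F, w=T.
F XOR T evaluates to T.

T


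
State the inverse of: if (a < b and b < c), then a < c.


The inverse of (P → Q) is (¬P → ¬Q). It is equivalent to the converse, not to the original.
Here P = '(a < b and b < c)' and Q = 'a < c'.

If not ((a < b and b < c)), then not (a < c).


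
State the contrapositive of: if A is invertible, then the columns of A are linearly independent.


The contrapositive of (P → Q) is (¬Q → ¬P); it is logically equivalent to the original.
Here P = 'A is invertible' and Q = 'the columns of A are linearly independent'.

If not (the columns of A are linearly independent), then not (A is invertible).


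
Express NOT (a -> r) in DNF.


Step 1: Rewrite implication then negate: ¬(¬a ∨ r) = a ∧ ¬r.

a AND (NOT r)


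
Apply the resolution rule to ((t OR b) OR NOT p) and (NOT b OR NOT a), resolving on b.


The clauses contain complementary literals b and NOTb.
Resolution eliminates this pair and disjoins the remaining literals (merging duplicates).

((NOT p OR t) OR NOT a)


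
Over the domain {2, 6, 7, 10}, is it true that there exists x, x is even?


Evaluate the predicate on each element: 2:T, 6:T, 7:F, 10:T.
Witness x = 2 satisfies the predicate.

T


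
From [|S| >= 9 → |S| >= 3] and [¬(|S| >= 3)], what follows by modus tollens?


Modus tollens: from (P → Q) and ¬Q, infer ¬P.
Q = '|S| >= 3' is denied; since P → Q, P must also fail.

Not (|S| >= 9).


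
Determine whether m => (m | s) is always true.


Build the truth table over {m, s}:
m | s | φ
---------
False | False | True
True | False | True
False | True | True
True | True | True
Every row evaluates to true.

Yes, it is a tautology.


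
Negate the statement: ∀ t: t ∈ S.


¬(∀ x: φ) = ∃ x: ¬φ, and ¬(∃ x: φ) = ∀ x: ¬φ.
Apply to the universal statement.

∃ t: ¬(t ∈ S)


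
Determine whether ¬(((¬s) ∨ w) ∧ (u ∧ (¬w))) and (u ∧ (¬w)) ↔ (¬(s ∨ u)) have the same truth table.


Compare truth tables:
s | u | w | φ | ψ
-----------------
F | F | F | T | F
T | F | F | T | T
F | T | F | F | F
T | T | F | T | F
F | F | T | T | F
T | F | T | T | T
F | T | T | T | T
T | T | T | T | T
They differ at row 1 (s=F, u=F, w=F): φ=T but ψ=F.

No, they are not logically equivalent.


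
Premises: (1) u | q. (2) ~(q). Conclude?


Disjunctive syllogism: from (P ∨ Q) and ¬P, infer Q.
One disjunct, 'q', is ruled out; the other must hold.

u


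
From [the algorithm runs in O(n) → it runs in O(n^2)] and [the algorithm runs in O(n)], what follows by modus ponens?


Modus ponens: from (P → Q) and P, infer Q.
P = 'the algorithm runs in O(n)' is asserted, and P → Q holds, so Q follows.

it runs in O(n^2).


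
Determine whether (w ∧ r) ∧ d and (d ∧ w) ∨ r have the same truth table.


Compare truth tables:
d | r | w | φ | ψ
-----------------
F | F | F | F | F
T | F | F | F | F
F | T | F | F | T
T | T | F | F | T
F | F | T | F | F
T | F | T | F | T
F | T | T | F | T
T | T | T | T | T
They differ at row 3 (d=F, r=T, w=F): φ=F but ψ=T.

No, they are not logically equivalent.


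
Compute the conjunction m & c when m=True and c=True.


Conjunction is true only when both operands are true.
Substitute: m=True, c=True.
True & True evaluates to True.

True


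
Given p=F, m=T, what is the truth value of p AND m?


Conjunction is true only when both operands are true.
Substitute: p=F, m=T.
F AND T evaluates to F.

F


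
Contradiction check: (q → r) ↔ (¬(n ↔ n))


Truth table over {n, q, r}:
n | q | r | φ
-------------
F | F | F | F
T | F | F | F
F | T | F | T
T | T | F | T
F | F | T | F
T | F | T | F
F | T | T | F
T | T | T | F
Satisfying assignment at row 3: n=F, q=T, r=F gives T.

No, it is not a contradiction.


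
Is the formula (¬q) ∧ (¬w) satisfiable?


Search for a satisfying assignment over {q, w}.
Try q=F, w=F: the formula evaluates to T.
A satisfying assignment exists.

Satisfiable.


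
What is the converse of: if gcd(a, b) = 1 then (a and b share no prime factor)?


The converse of (P → Q) is (Q → P). It is not in general equivalent to the original.
Here P = 'gcd(a, b) = 1' and Q = '(a and b share no prime factor)'.

If (a and b share no prime factor), then gcd(a, b) = 1.


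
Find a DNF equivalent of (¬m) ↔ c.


Step 1: (¬m) ↔ c is true exactly when both agree: ((¬m) ∧ c) ∨ (¬(¬m) ∧ ¬c).
Step 2: Eliminate any double negations (¬¬X = X).

((¬m) ∧ c) ∨ (m ∧ (¬c))


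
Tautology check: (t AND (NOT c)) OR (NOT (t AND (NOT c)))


Build the truth table over {c, t}:
c | t | φ
---------
F | F | T
T | F | T
F | T | T
T | T | T
Every row evaluates to true.

Yes, it is a tautology.


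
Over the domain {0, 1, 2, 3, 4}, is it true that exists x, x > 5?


Evaluate the predicate on each element: 0:False, 1:False, 2:False, 3:False, 4:False.
No element satisfies the predicate.

False


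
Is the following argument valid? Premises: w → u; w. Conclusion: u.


This matches the form of modus ponens: the conclusion follows in every model of the premises.

Valid.


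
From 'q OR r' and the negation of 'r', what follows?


Disjunctive syllogism: from (P ∨ Q) and ¬P, infer Q.
One disjunct, 'r', is ruled out; the other must hold.

q


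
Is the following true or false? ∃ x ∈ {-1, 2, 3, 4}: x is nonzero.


Evaluate the predicate on each element: -1:T, 2:T, 3:T, 4:T.
Witness x = -1 satisfies the predicate.

T


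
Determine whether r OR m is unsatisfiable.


Truth table over {m, r}:
m | r | φ
---------
F | F | F
T | F | T
F | T | T
T | T | T
Satisfying assignment at row 2: m=T, r=F gives T.

No, it is not a contradiction.


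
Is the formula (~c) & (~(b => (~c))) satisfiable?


Check all 4 assignments over {b, c}:
b | c | φ
---------
False | False | False
True | False | False
False | True | False
True | True | False
No assignment makes the formula true.

Unsatisfiable.


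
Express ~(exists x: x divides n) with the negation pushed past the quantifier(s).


¬(forall x: φ) = exists x: ¬φ, and ¬(exists x: φ) = forall x: ¬φ.
Apply to the existential statement.

forall x: ~(x divides n)


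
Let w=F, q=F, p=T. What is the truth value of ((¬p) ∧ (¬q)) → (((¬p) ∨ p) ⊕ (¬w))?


Substitute w=F, q=F, p=T:
¬p = F
¬q = T
(¬p) ∧ (¬q) = F ∧ T = F
¬p = F
(¬p) ∨ p = F ∨ T = T
¬w = T
((¬p) ∨ p) ⊕ (¬w) = T ⊕ T = F
((¬p) ∧ (¬q)) → (((¬p) ∨ p) ⊕ (¬w)) = F → F = T

T


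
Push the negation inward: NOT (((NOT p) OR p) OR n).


De Morgan: the negation of a disjunction is the conjunction of the negations.
Distribute NOT across OR, flipping it to AND, and negate each literal.

(p AND (NOT p)) AND (NOT n)


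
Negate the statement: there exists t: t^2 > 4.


¬(for all x: φ) = there exists x: ¬φ, and ¬(there exists x: φ) = for all x: ¬φ.
Apply to the existential statement.

for all t: NOT(t^2 > 4)


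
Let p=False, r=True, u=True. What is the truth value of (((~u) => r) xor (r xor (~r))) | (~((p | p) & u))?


Substitute p=False, r=True, u=True:
~u = False
(~u) => r = False => True = True
~r = False
r xor (~r) = True xor False = True
((~u) => r) xor (r xor (~r)) = True xor True = False
p | p = False | False = False
(p | p) & u = False & True = False
~((p | p) & u) = True
(((~u) => r) xor (r xor (~r))) | (~((p | p) & u)) = False | True = True

True


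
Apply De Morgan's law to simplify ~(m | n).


De Morgan: the negation of a disjunction is the conjunction of the negations.
Distribute ~ across |, flipping it to &, and negate each literal.

(~m) & (~n)


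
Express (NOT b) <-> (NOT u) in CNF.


Step 1: Rewrite (¬b) ↔ (¬u) as ((¬b) → (¬u)) ∧ ((¬u) → (¬b)).
Step 2: Rewrite each implication as a disjunction.
Step 3: Eliminate any double negations (¬¬X = X).

(b OR (NOT u)) AND (u OR (NOT b))


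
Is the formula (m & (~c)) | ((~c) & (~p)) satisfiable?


Search for a satisfying assignment over {c, m, p}.
Try c=False, m=False, p=False: the formula evaluates to True.
A satisfying assignment exists.

Satisfiable.


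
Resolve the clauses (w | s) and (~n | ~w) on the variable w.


The clauses contain complementary literals w and ~w.
Resolution eliminates this pair and disjoins the remaining literals (merging duplicates).

(s | ~n)


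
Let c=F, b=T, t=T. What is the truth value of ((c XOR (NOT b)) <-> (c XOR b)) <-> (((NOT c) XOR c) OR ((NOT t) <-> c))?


Substitute c=F, b=T, t=T:
NOT b = F
c XOR (NOT b) = F XOR F = F
c XOR b = F XOR T = T
(c XOR (NOT b)) <-> (c XOR b) = F <-> T = F
NOT c = T
(NOT c) XOR c = T XOR F = T
NOT t = F
(NOT t) <-> c = F <-> F = T
((NOT c) XOR c) OR ((NOT t) <-> c) = T OR T = T
((c XOR (NOT b)) <-> (c XOR b)) <-> (((NOT c) XOR c) OR ((NOT t) <-> c)) = F <-> T = F

F


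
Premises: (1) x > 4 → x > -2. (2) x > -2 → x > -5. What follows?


Hypothetical syllogism: from (P → Q) and (Q → R), infer (P → R).
Chain the two implications through the shared middle term 'x > -2'.

x > 4 → x > -5


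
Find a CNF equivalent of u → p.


Step 1: Rewrite u → p as ¬u ∨ p.

(¬u) ∨ p


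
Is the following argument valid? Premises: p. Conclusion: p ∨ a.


This matches the form of disjunction introduction: the conclusion follows in every model of the premises.

Valid.


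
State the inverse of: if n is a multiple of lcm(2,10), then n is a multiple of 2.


The inverse of (P → Q) is (¬P → ¬Q). It is equivalent to the converse, not to the original.
Here P = 'n is a multiple of lcm(2,10)' and Q = 'n is a multiple of 2'.

If not (n is a multiple of lcm(2,10)), then not (n is a multiple of 2).


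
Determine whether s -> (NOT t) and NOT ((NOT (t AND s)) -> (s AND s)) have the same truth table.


Compare truth tables:
s | t | φ | ψ
-------------
F | F | T | T
T | F | T | F
F | T | T | T
T | T | F | F
They differ at row 2 (s=T, t=F): φ=T but ψ=F.

No, they are not logically equivalent.


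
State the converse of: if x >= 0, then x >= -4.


The converse of (P → Q) is (Q → P). It is not in general equivalent to the original.
Here P = 'x >= 0' and Q = 'x >= -4'.

If x >= -4, then x >= 0.


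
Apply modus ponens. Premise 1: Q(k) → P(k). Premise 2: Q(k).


Modus ponens: from (P → Q) and P, infer Q.
P = 'Q(k)' is asserted, and P → Q holds, so Q follows.

P(k).


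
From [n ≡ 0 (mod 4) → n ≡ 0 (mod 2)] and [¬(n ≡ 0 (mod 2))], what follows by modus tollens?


Modus tollens: from (P → Q) and ¬Q, infer ¬P.
Q = 'n ≡ 0 (mod 2)' is denied; since P → Q, P must also fail.

Not (n ≡ 0 (mod 4)).


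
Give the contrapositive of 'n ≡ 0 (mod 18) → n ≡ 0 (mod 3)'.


The contrapositive of (P → Q) is (¬Q → ¬P); it is logically equivalent to the original.
Here P = 'n ≡ 0 (mod 18)' and Q = 'n ≡ 0 (mod 3)'.

If not (n ≡ 0 (mod 3)), then not (n ≡ 0 (mod 18)).


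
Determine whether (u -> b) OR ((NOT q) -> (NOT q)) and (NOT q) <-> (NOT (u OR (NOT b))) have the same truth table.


Compare truth tables:
b | q | u | φ | ψ
-----------------
F | F | F | T | F
T | F | F | T | T
F | T | F | T | T
T | T | F | T | F
F | F | T | T | F
T | F | T | T | F
F | T | T | T | T
T | T | T | T | T
They differ at row 1 (b=F, q=F, u=F): φ=T but ψ=F.

No, they are not logically equivalent.


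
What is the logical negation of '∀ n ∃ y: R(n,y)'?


Negation flips each quantifier (∀↔∃) and negates the inner predicate.
¬(∀ n ∃ y: φ) = ∃ n ∀ y: ¬φ.

∃ n ∀ y: ¬(R(n,y))


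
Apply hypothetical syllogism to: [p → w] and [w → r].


Hypothetical syllogism: from (P → Q) and (Q → R), infer (P → R).
Chain the two implications through the shared middle term 'w'.

p → r


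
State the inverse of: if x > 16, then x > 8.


The inverse of (P → Q) is (¬P → ¬Q). It is equivalent to the converse, not to the original.
Here P = 'x > 16' and Q = 'x > 8'.

If not (x > 16), then not (x > 8).


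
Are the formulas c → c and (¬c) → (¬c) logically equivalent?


Compare truth tables:
c | φ | ψ
---------
F | T | T
T | T | T
The columns φ and ψ agree on every row.

Yes, they are logically equivalent.


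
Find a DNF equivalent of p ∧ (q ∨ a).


Step 1: Distribute ∧ over ∨: p ∧ (q ∨ a) = (p ∧ q) ∨ (p ∧ a).

(p ∧ q) ∨ (p ∧ a)


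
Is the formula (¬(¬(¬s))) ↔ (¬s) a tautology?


Build the truth table over {s}:
s | φ
-----
F | T
T | T
Every row evaluates to true.

Yes, it is a tautology.


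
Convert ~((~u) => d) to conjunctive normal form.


Step 1: Rewrite (¬u) → d as ¬(¬u) ∨ d.
Step 2: Negate: ¬(¬(¬u) ∨ d) = (¬u) ∧ ¬d (De Morgan + double negation).

(~u) & (~d)


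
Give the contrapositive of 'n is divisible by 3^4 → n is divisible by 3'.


The contrapositive of (P → Q) is (¬Q → ¬P); it is logically equivalent to the original.
Here P = 'n is divisible by 3^4' and Q = 'n is divisible by 3'.

If not (n is divisible by 3), then not (n is divisible by 3^4).


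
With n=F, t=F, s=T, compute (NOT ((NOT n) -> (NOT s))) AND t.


Substitute n=F, t=F, s=T:
NOT n = T
NOT s = F
(NOT n) -> (NOT s) = T -> F = F
NOT ((NOT n) -> (NOT s)) = T
(NOT ((NOT n) -> (NOT s))) AND t = T AND F = F

F


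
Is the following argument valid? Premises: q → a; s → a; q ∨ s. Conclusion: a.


This matches the form of proof by cases: the conclusion follows in every model of the premises.

Valid.


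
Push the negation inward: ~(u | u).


De Morgan: the negation of a disjunction is the conjunction of the negations.
Distribute ~ across |, flipping it to &, and negate each literal.

(~u) & (~u)


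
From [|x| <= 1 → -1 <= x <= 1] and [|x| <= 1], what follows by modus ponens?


Modus ponens: from (P → Q) and P, infer Q.
P = '|x| <= 1' is asserted, and P → Q holds, so Q follows.

-1 <= x <= 1.


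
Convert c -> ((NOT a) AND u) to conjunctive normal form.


Step 1: Rewrite c → ((¬a) ∧ u) as ¬c ∨ ((¬a) ∧ u).
Step 2: Distribute ∨ over ∧.

((NOT c) OR (NOT a)) AND ((NOT c) OR u)


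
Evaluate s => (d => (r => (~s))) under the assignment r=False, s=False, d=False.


Substitute r=False, s=False, d=False:
~s = True
r => (~s) = False => True = True
d => (r => (~s)) = False => True = True
s => (d => (r => (~s))) = False => True = True

True


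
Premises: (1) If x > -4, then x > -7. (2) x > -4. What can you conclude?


Modus ponens: from (P → Q) and P, infer Q.
P = 'x > -4' is asserted, and P → Q holds, so Q follows.

x > -7.


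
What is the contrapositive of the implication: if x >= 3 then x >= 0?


The contrapositive of (P → Q) is (¬Q → ¬P); it is logically equivalent to the original.
Here P = 'x >= 3' and Q = 'x >= 0'.

If not (x >= 0), then not (x >= 3).


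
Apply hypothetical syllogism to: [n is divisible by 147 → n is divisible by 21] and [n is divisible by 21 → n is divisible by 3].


Hypothetical syllogism: from (P → Q) and (Q → R), infer (P → R).
Chain the two implications through the shared middle term 'n is divisible by 21'.

n is divisible by 147 → n is divisible by 3


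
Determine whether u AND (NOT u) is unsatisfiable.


Truth table over {u}:
u | φ
-----
F | F
T | F
Every row is false.

Yes, it is a contradiction.


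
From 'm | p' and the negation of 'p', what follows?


Disjunctive syllogism: from (P ∨ Q) and ¬P, infer Q.
One disjunct, 'p', is ruled out; the other must hold.

m


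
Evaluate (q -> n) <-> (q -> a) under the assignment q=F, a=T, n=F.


Substitute q=F, a=T, n=F:
q -> n = F -> F = T
q -> a = F -> T = T
(q -> n) <-> (q -> a) = T <-> T = T

T


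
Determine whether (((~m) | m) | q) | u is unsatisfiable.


Truth table over {m, q, u}:
m | q | u | φ
-------------
False | False | False | True
True | False | False | True
False | True | False | True
True | True | False | True
False | False | True | True
True | False | True | True
False | True | True | True
True | True | True | True
Satisfying assignment at row 1: m=False, q=False, u=False gives True.

No, it is not a contradiction.


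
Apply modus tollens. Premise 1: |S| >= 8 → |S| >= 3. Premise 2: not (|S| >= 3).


Modus tollens: from (P → Q) and ¬Q, infer ¬P.
Q = '|S| >= 3' is denied; since P → Q, P must also fail.

Not (|S| >= 8).


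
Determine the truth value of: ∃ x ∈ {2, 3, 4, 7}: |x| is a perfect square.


Evaluate the predicate on each element: 2:F, 3:F, 4:T, 7:F.
Witness x = 4 satisfies the predicate.

T


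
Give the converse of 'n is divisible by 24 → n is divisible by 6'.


The converse of (P → Q) is (Q → P). It is not in general equivalent to the original.
Here P = 'n is divisible by 24' and Q = 'n is divisible by 6'.

If n is divisible by 6, then n is divisible by 24.


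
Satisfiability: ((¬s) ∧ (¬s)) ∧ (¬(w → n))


Search for a satisfying assignment over {n, s, w}.
Try n=F, s=F, w=T: the formula evaluates to T.
A satisfying assignment exists.

Satisfiable.


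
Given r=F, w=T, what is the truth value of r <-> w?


Biconditional is true when both operands have the same truth value.
Substitute: r=F, w=T.
F <-> T evaluates to F.

F


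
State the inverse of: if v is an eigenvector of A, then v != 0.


The inverse of (P → Q) is (¬P → ¬Q). It is equivalent to the converse, not to the original.
Here P = 'v is an eigenvector of A' and Q = 'v != 0'.

If not (v is an eigenvector of A), then not (v != 0).


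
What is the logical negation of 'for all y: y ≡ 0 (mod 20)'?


¬(for all x: φ) = there exists x: ¬φ, and ¬(there exists x: φ) = for all x: ¬φ.
Apply to the universal statement.

there exists y: NOT(y ≡ 0 (mod 20))


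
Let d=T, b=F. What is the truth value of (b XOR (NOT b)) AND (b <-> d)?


Substitute d=T, b=F:
NOT b = T
b XOR (NOT b) = F XOR T = T
b <-> d = F <-> T = F
(b XOR (NOT b)) AND (b <-> d) = T AND F = F

F


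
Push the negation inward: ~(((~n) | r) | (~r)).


De Morgan: the negation of a disjunction is the conjunction of the negations.
Distribute ~ across |, flipping it to &, and negate each literal.

(n & (~r)) & r


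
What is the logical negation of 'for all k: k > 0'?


¬(for all x: φ) = there exists x: ¬φ, and ¬(there exists x: φ) = for all x: ¬φ.
Apply to the universal statement.

there exists k: NOT(k > 0)


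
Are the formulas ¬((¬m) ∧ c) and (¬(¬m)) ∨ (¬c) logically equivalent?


Compare truth tables:
c | m | φ | ψ
-------------
F | F | T | T
T | F | F | F
F | T | T | T
T | T | T | T
The columns φ and ψ agree on every row.

Yes, they are logically equivalent.


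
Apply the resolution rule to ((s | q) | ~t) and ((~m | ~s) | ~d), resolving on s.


The clauses contain complementary literals s and ~s.
Resolution eliminates this pair and disjoins the remaining literals (merging duplicates).

(((~t | q) | ~m) | ~d)


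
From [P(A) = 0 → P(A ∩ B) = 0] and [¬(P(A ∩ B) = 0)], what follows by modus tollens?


Modus tollens: from (P → Q) and ¬Q, infer ¬P.
Q = 'P(A ∩ B) = 0' is denied; since P → Q, P must also fail.

Not (P(A) = 0).


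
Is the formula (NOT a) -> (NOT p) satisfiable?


Search for a satisfying assignment over {a, p}.
Try a=F, p=F: the formula evaluates to T.
A satisfying assignment exists.

Satisfiable.


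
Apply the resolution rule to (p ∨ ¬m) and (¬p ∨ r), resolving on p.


The clauses contain complementary literals p and ¬p.
Resolution eliminates this pair and disjoins the remaining literals (merging duplicates).

(¬m ∨ r)


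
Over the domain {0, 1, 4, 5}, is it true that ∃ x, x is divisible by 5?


Evaluate the predicate on each element: 0:T, 1:F, 4:F, 5:T.
Witness x = 0 satisfies the predicate.

T
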